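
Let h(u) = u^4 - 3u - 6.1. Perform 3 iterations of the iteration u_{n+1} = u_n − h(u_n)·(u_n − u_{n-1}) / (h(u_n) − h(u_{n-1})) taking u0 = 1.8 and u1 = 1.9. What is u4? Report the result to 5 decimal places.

1.84715

h(1.8) = -1.0024000, h(1.9) = 1.2321000
u2 = 1.9000000 − 1.2321000·(1.9000000 − 1.8000000) / (1.2321000 − (-1.0024000)) = 1.9000000 − (0.1232100)/(2.2345000) = 1.8448601
h(1.8448601) = -0.0507072
u3 = 1.8448601 − (-0.0507072)·(1.8448601 − 1.9000000) / (-0.0507072 − 1.2321000) = 1.8448601 − (0.0027960)/(-1.2828072) = 1.8470397
h(1.8470397) = -0.0024064
u4 = 1.8470397 − (-0.0024064)·(1.8470397 − 1.8448601) / (-0.0024064 − (-0.0507072)) = 1.8470397 − (-0.0000052)/(0.0483008) = 1.8471483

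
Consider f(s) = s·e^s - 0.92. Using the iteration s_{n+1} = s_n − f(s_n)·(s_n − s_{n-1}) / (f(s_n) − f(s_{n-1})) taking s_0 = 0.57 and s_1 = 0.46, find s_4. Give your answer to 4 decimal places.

f(0.57) = 0.087912, f(0.46) = -0.191326
s_2 = 0.460000 − (-0.191326)·(0.460000 − 0.570000) / (-0.191326 − 0.087912) = 0.460000 − (0.021046)/(-0.279238) = 0.535369
f(0.535369) = -0.005548
s_3 = 0.535369 − (-0.005548)·(0.535369 − 0.460000) / (-0.005548 − (-0.191326)) = 0.535369 − (-0.000418)/(0.185778) = 0.537620
f(0.537620) = 0.000366
s_4 = 0.537620 − 0.000366·(0.537620 − 0.535369) / (0.000366 − (-0.005548)) = 0.537620 − (0.000001)/(0.005914) = 0.537480

0.5375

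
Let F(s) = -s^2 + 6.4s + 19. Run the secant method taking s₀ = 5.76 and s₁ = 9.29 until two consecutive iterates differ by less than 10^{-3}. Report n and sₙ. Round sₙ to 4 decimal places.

n = 5, sₙ = 8.6074

F(5.76) = 22.686400, F(9.29) = -7.848100
s₂ = 9.290000 − (-7.848100)·(3.530000)/(-30.534500) = 8.382705;  |Δ| = 0.907295
F(8.382705) = 2.379567
s₃ = 8.382705 − 2.379567·(-0.907295)/(10.227667) = 8.593796;  |Δ| = 0.211091
F(8.593796) = 0.146962
s₄ = 8.593796 − 0.146962·(0.211091)/(-2.232604) = 8.607691;  |Δ| = 0.013895
F(8.607691) = -0.003126
s₅ = 8.607691 − (-0.003126)·(0.013895)/(-0.150089) = 8.607402;  |Δ| = 0.000289
|s₅ − s₄| = 0.000289 < 10^{-3}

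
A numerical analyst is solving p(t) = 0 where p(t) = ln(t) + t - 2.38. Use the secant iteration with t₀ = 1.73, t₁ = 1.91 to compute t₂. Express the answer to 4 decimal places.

1.7957

p(1.73) = -0.101879, p(1.91) = 0.177103
t₂ = 1.910000 − 0.177103·(1.910000 − 1.730000) / (0.177103 − (-0.101879)) = 1.910000 − (0.031879)/(0.278982) = 1.795732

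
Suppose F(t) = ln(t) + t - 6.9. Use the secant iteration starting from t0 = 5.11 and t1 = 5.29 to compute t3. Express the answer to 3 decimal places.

5.243

F(5.11) = -0.15880, F(5.29) = 0.05582
t2 = 5.29000 − 0.05582·(5.29000 − 5.11000) / (0.05582 − (-0.15880)) = 5.29000 − (0.01005)/(0.21462) = 5.24319
F(5.24319) = 0.00011
t3 = 5.24319 − 0.00011·(5.24319 − 5.29000) / (0.00011 − 0.05582) = 5.24319 − (-0.00001)/(-0.05570) = 5.24309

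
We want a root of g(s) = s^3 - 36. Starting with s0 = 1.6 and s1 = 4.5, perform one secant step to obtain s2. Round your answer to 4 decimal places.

g(1.6) = -31.904000, g(4.5) = 55.125000
s2 = 4.500000 − 55.125000·(4.500000 − 1.600000) / (55.125000 − (-31.904000)) = 4.500000 − (159.862500)/(87.029000) = 2.663112

2.6631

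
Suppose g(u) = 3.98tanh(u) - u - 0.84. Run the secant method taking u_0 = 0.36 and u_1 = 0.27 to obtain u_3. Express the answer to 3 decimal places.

0.293

g(0.36) = 0.17395, g(0.27) = -0.06077
u_2 = 0.27000 − (-0.06077)·(0.27000 − 0.36000) / (-0.06077 − 0.17395) = 0.27000 − (0.00547)/(-0.23473) = 0.29330
g(0.29330) = 0.00168
u_3 = 0.29330 − 0.00168·(0.29330 − 0.27000) / (0.00168 − (-0.06077)) = 0.29330 − (0.00004)/(0.06245) = 0.29268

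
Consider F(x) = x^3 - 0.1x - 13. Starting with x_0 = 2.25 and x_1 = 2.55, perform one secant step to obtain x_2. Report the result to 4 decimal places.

2.3566

F(2.25) = -1.834375, F(2.55) = 3.326375
x_2 = 2.550000 − 3.326375·(2.550000 − 2.250000) / (3.326375 − (-1.834375)) = 2.550000 − (0.997912)/(5.160750) = 2.356634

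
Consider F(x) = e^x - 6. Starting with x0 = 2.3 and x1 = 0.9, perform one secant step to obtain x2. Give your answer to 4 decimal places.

F(2.3) = 3.974182, F(0.9) = -3.540397
x2 = 0.900000 − (-3.540397)·(0.900000 − 2.300000) / (-3.540397 − 3.974182) = 0.900000 − (4.956556)/(-7.514579) = 1.559592

1.5596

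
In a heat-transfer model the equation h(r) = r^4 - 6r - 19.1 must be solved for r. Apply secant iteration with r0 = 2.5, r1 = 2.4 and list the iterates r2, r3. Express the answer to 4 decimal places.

2.4061, 2.4065

h(2.5) = 4.962500, h(2.4) = -0.322400
r2 = 2.400000 − (-0.322400)·(2.400000 − 2.500000) / (-0.322400 − 4.962500) = 2.400000 − (0.032240)/(-5.284900) = 2.406100
h(2.406100) = -0.020386
r3 = 2.406100 − (-0.020386)·(2.406100 − 2.400000) / (-0.020386 − (-0.322400)) = 2.406100 − (-0.000124)/(0.302014) = 2.406512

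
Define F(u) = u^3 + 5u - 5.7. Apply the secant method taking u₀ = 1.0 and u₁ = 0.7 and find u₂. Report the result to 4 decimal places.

0.9583

F(1.0) = 0.300000, F(0.7) = -1.857000
u₂ = 0.700000 − (-1.857000)·(0.700000 − 1.000000) / (-1.857000 − 0.300000) = 0.700000 − (0.557100)/(-2.157000) = 0.958275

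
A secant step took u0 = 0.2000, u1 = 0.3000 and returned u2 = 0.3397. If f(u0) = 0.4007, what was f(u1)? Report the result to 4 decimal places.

0.1139

The secant line through (0.2000, 0.4007) and (0.3000, f(u1)) crosses zero at u2 = 0.3397.
So (0.2000, 0.4007), (0.3000, f(u1)), (0.3397, 0) are collinear:
f(u1) = 0.4007 · (0.3000 − 0.3397) / (0.2000 − 0.3397) = 0.4007 · (-0.039700)/(-0.139700) = 0.113871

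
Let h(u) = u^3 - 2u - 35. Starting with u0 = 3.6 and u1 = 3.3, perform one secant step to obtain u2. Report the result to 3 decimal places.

h(3.6) = 4.45600, h(3.3) = -5.66300
u2 = 3.30000 − (-5.66300)·(3.30000 − 3.60000) / (-5.66300 − 4.45600) = 3.30000 − (1.69890)/(-10.11900) = 3.46789

3.468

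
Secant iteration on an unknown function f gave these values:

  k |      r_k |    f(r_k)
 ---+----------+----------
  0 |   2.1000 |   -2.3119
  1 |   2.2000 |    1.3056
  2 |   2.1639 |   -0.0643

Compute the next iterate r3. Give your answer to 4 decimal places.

r3 = 2.1639 − (-0.0643)·(2.1639 − 2.2000) / (-0.0643 − 1.3056)
   = 2.1639 − (0.002321)/(-1.369900) = 2.165594

2.1656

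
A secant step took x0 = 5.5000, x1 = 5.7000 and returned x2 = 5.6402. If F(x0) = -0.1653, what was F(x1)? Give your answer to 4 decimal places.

0.0705

The secant line through (5.5000, -0.1653) and (5.7000, F(x1)) crosses zero at x2 = 5.6402.
So (5.5000, -0.1653), (5.7000, F(x1)), (5.6402, 0) are collinear:
F(x1) = -0.1653 · (5.7000 − 5.6402) / (5.5000 − 5.6402) = -0.1653 · (0.059800)/(-0.140200) = 0.070506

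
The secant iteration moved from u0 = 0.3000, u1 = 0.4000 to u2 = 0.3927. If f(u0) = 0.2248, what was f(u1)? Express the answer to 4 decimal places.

The secant line through (0.3000, 0.2248) and (0.4000, f(u1)) crosses zero at u2 = 0.3927.
So (0.3000, 0.2248), (0.4000, f(u1)), (0.3927, 0) are collinear:
f(u1) = 0.2248 · (0.4000 − 0.3927) / (0.3000 − 0.3927) = 0.2248 · (0.007300)/(-0.092700) = -0.017703

-0.0177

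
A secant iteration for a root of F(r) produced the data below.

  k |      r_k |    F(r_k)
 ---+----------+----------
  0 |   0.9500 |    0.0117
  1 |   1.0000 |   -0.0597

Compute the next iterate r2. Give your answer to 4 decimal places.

0.9582

r2 = 1.0000 − (-0.0597)·(1.0000 − 0.9500) / (-0.0597 − 0.0117)
   = 1.0000 − (-0.002985)/(-0.071400) = 0.958193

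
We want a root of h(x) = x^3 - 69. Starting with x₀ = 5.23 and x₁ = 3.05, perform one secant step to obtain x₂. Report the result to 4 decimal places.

h(5.23) = 74.055667, h(3.05) = -40.627375
x₂ = 3.050000 − (-40.627375)·(3.050000 − 5.230000) / (-40.627375 − 74.055667) = 3.050000 − (88.567678)/(-114.683042) = 3.822282

3.8223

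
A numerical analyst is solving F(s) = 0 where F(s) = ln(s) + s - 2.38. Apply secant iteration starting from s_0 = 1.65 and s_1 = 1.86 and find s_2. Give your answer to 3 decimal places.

1.796

F(1.65) = -0.22922, F(1.86) = 0.10058
s_2 = 1.86000 − 0.10058·(1.86000 − 1.65000) / (0.10058 − (-0.22922)) = 1.86000 − (0.02112)/(0.32980) = 1.79596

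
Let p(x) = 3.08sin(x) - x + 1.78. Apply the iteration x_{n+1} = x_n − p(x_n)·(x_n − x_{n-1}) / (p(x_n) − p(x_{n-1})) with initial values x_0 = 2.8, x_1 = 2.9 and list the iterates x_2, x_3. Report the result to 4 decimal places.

2.8030, 2.8030

p(2.8) = 0.011764, p(2.9) = -0.383112
x_2 = 2.900000 − (-0.383112)·(2.900000 − 2.800000) / (-0.383112 − 0.011764) = 2.900000 − (-0.038311)/(-0.394876) = 2.802979
p(2.802979) = 0.000135
x_3 = 2.802979 − 0.000135·(2.802979 − 2.900000) / (0.000135 − (-0.383112)) = 2.802979 − (-0.000013)/(0.383247) = 2.803013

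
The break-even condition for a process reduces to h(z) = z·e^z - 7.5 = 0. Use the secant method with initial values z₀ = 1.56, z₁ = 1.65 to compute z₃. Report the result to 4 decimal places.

1.5662

h(1.56) = -0.076239, h(1.65) = 1.091517
z₂ = 1.650000 − 1.091517·(1.650000 − 1.560000) / (1.091517 − (-0.076239)) = 1.650000 − (0.098237)/(1.167756) = 1.565876
h(1.565876) = -0.004363
z₃ = 1.565876 − (-0.004363)·(1.565876 − 1.650000) / (-0.004363 − 1.091517) = 1.565876 − (0.000367)/(-1.095880) = 1.566211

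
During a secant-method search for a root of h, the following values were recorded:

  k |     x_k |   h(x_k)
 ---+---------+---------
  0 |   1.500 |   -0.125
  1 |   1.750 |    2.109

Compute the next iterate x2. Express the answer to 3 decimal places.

1.514

x2 = 1.750 − 2.109·(1.750 − 1.500) / (2.109 − (-0.125))
   = 1.750 − (0.52725)/(2.23400) = 1.51399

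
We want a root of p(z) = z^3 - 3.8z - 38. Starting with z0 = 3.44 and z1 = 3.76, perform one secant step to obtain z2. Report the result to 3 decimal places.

3.735

p(3.44) = -10.36442, p(3.76) = 0.86938
z2 = 3.76000 − 0.86938·(3.76000 − 3.44000) / (0.86938 − (-10.36442)) = 3.76000 − (0.27820)/(11.23379) = 3.73524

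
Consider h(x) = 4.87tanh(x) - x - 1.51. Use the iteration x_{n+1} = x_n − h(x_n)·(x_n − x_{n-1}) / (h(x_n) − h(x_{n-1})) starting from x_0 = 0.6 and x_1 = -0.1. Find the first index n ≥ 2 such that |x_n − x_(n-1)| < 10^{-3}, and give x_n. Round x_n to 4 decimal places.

h(0.6) = 0.505431, h(-0.1) = -1.895383
x_2 = -0.100000 − (-1.895383)·(-0.700000)/(-2.400815) = 0.452633;  |Δ| = 0.552633
h(0.452633) = 0.102542
x_3 = 0.452633 − 0.102542·(0.552633)/(1.997925) = 0.424269;  |Δ| = 0.028364
h(0.424269) = 0.016267
x_4 = 0.424269 − 0.016267·(-0.028364)/(-0.086275) = 0.418921;  |Δ| = 0.005348
h(0.418921) = -0.000298
x_5 = 0.418921 − (-0.000298)·(-0.005348)/(-0.016565) = 0.419017;  |Δ| = 0.000096
|x_5 − x_4| = 0.000096 < 10^{-3}

n = 5, x_n = 0.4190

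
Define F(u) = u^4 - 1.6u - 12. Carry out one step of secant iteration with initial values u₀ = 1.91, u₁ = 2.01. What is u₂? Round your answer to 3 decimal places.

F(1.91) = -1.74737, F(2.01) = 1.10641
u₂ = 2.01000 − 1.10641·(2.01000 − 1.91000) / (1.10641 − (-1.74737)) = 2.01000 − (0.11064)/(2.85377) = 1.97123

1.971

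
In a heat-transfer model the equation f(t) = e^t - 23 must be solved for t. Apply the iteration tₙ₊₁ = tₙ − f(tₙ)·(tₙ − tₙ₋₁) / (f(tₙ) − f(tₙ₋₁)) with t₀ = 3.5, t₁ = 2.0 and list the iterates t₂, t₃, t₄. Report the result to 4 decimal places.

2.9102, 3.2951, 3.1174

f(3.5) = 10.115452, f(2.0) = -15.610944
t₂ = 2.000000 − (-15.610944)·(2.000000 − 3.500000) / (-15.610944 − 10.115452) = 2.000000 − (23.416416)/(-25.726396) = 2.910210
f(2.910210) = -4.639351
t₃ = 2.910210 − (-4.639351)·(2.910210 − 2.000000) / (-4.639351 − (-15.610944)) = 2.910210 − (-4.222782)/(10.971593) = 3.295093
f(3.295093) = 3.979923
t₄ = 3.295093 − 3.979923·(3.295093 − 2.910210) / (3.979923 − (-4.639351)) = 3.295093 − (1.531806)/(8.619274) = 3.117374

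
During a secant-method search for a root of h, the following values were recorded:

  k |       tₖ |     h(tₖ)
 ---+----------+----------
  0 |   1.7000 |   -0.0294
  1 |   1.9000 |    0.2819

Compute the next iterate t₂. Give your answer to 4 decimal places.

t₂ = 1.9000 − 0.2819·(1.9000 − 1.7000) / (0.2819 − (-0.0294))
   = 1.9000 − (0.056380)/(0.311300) = 1.718889

1.7189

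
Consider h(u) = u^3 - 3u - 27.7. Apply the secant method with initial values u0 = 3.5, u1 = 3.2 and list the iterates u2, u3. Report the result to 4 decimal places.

3.3477, 3.3554

h(3.5) = 4.675000, h(3.2) = -4.532000
u2 = 3.200000 − (-4.532000)·(3.200000 − 3.500000) / (-4.532000 − 4.675000) = 3.200000 − (1.359600)/(-9.207000) = 3.347670
h(3.347670) = -0.226018
u3 = 3.347670 − (-0.226018)·(3.347670 − 3.200000) / (-0.226018 − (-4.532000)) = 3.347670 − (-0.033376)/(4.305982) = 3.355421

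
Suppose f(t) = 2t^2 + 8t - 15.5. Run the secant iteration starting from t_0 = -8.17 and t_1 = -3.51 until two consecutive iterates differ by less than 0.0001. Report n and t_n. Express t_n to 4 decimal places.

n = 7, t_n = -5.4278

f(-8.17) = 52.637800, f(-3.51) = -18.939800
t_2 = -3.510000 − (-18.939800)·(4.660000)/(-71.577600) = -4.743060;  |Δ| = 1.233060
f(-4.743060) = -8.451245
t_3 = -4.743060 − (-8.451245)·(-1.233060)/(10.488555) = -5.736609;  |Δ| = 0.993549
f(-5.736609) = 4.424489
t_4 = -5.736609 − 4.424489·(-0.993549)/(12.875733) = -5.395195;  |Δ| = 0.341413
f(-5.395195) = -0.445295
t_5 = -5.395195 − (-0.445295)·(0.341413)/(-4.869784) = -5.426414;  |Δ| = 0.031219
f(-5.426414) = -0.019368
t_6 = -5.426414 − (-0.019368)·(-0.031219)/(0.425927) = -5.427834;  |Δ| = 0.001420
f(-5.427834) = 0.000093
t_7 = -5.427834 − 0.000093·(-0.001420)/(0.019461) = -5.427827;  |Δ| = 0.000007
|t_7 − t_6| = 0.000007 < 0.0001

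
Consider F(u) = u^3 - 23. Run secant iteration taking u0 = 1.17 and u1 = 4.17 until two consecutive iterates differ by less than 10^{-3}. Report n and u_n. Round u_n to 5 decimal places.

n = 7, u_n = 2.84387

F(1.17) = -21.3983870, F(4.17) = 49.5117130
u2 = 4.1700000 − 49.5117130·(3.0000000)/(70.9101000) = 2.0753035;  |Δ| = 2.0946965
F(2.0753035) = -14.0619074
u3 = 2.0753035 − (-14.0619074)·(-2.0946965)/(-63.5736204) = 2.5386313;  |Δ| = 0.4633278
F(2.5386313) = -6.6394120
u4 = 2.5386313 − (-6.6394120)·(0.4633278)/(7.4224954) = 2.9530775;  |Δ| = 0.4144461
F(2.9530775) = 2.7528035
u5 = 2.9530775 − 2.7528035·(0.4144461)/(9.3922156) = 2.8316057;  |Δ| = 0.1214717
F(2.8316057) = -0.2962110
u6 = 2.8316057 − (-0.2962110)·(-0.1214717)/(-3.0490145) = 2.8434067;  |Δ| = 0.0118009
F(2.8434067) = -0.0111666
u7 = 2.8434067 − (-0.0111666)·(0.0118009)/(0.2850444) = 2.8438690;  |Δ| = 0.0004623
|u7 − u6| = 0.0004623 < 10^{-3}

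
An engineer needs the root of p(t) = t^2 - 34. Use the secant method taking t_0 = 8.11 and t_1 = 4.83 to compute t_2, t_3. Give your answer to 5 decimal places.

5.65466, 5.84778

p(8.11) = 31.7721000, p(4.83) = -10.6711000
t_2 = 4.8300000 − (-10.6711000)·(4.8300000 − 8.1100000) / (-10.6711000 − 31.7721000) = 4.8300000 − (35.0012080)/(-42.4432000) = 5.6546600
p(5.6546600) = -2.0248206
t_3 = 5.6546600 − (-2.0248206)·(5.6546600 − 4.8300000) / (-2.0248206 − (-10.6711000)) = 5.6546600 − (-1.6697885)/(8.6462794) = 5.8477822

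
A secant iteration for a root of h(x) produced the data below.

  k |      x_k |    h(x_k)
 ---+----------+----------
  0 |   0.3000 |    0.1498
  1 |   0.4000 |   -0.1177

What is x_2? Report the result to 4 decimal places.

x_2 = 0.4000 − (-0.1177)·(0.4000 − 0.3000) / (-0.1177 − 0.1498)
   = 0.4000 − (-0.011770)/(-0.267500) = 0.356000

0.3560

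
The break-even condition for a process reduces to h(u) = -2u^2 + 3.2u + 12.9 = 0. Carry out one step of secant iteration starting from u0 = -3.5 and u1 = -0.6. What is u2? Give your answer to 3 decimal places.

h(-3.5) = -22.80000, h(-0.6) = 10.26000
u2 = -0.60000 − 10.26000·(-0.60000 − (-3.50000)) / (10.26000 − (-22.80000)) = -0.60000 − (29.75400)/(33.06000) = -1.50000

-1.500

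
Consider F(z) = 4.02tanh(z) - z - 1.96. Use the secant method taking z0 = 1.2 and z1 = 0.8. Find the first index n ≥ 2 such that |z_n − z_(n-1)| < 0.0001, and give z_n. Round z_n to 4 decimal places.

n = 6, z_n = 0.8802

F(1.2) = 0.191292, F(0.8) = -0.090572
z2 = 0.800000 − (-0.090572)·(-0.400000)/(-0.281864) = 0.928533;  |Δ| = 0.128533
F(0.928533) = 0.045702
z3 = 0.928533 − 0.045702·(0.128533)/(0.136274) = 0.885427;  |Δ| = 0.043106
F(0.885427) = 0.005266
z4 = 0.885427 − 0.005266·(-0.043106)/(-0.040436) = 0.879813;  |Δ| = 0.005614
F(0.879813) = -0.000384
z5 = 0.879813 − (-0.000384)·(-0.005614)/(-0.005651) = 0.880195;  |Δ| = 0.000382
F(0.880195) = 0.000003
z6 = 0.880195 − 0.000003·(0.000382)/(0.000387) = 0.880192;  |Δ| = 0.000003
|z6 − z5| = 0.000003 < 0.0001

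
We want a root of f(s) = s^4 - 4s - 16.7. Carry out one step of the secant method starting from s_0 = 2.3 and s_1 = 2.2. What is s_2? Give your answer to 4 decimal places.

f(2.3) = 2.084100, f(2.2) = -2.074400
s_2 = 2.200000 − (-2.074400)·(2.200000 − 2.300000) / (-2.074400 − 2.084100) = 2.200000 − (0.207440)/(-4.158500) = 2.249883

2.2499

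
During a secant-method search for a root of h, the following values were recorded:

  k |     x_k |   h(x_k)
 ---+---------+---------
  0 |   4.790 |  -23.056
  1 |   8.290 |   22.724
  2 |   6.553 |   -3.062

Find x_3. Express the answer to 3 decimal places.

6.759

x_3 = 6.553 − (-3.062)·(6.553 − 8.290) / (-3.062 − 22.724)
   = 6.553 − (5.31869)/(-25.78600) = 6.75926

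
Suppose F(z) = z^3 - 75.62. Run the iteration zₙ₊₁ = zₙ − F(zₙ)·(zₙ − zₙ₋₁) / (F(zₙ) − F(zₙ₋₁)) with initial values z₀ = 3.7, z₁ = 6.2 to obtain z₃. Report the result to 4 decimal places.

F(3.7) = -24.967000, F(6.2) = 162.708000
z₂ = 6.200000 − 162.708000·(6.200000 − 3.700000) / (162.708000 − (-24.967000)) = 6.200000 − (406.770000)/(187.675000) = 4.032583
F(4.032583) = -10.043245
z₃ = 4.032583 − (-10.043245)·(4.032583 − 6.200000) / (-10.043245 − 162.708000) = 4.032583 − (21.767902)/(-172.751245) = 4.158590

4.1586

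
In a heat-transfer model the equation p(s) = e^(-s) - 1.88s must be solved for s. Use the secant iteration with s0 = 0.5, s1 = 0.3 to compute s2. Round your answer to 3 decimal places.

p(0.5) = -0.33347, p(0.3) = 0.17682
s2 = 0.30000 − 0.17682·(0.30000 − 0.50000) / (0.17682 − (-0.33347)) = 0.30000 − (-0.03536)/(0.51029) = 0.36930

0.369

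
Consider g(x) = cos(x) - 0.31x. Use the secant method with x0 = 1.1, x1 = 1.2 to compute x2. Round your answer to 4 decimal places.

1.1921

g(1.1) = 0.112596, g(1.2) = -0.009642
x2 = 1.200000 − (-0.009642)·(1.200000 − 1.100000) / (-0.009642 − 0.112596) = 1.200000 − (-0.000964)/(-0.122238) = 1.192112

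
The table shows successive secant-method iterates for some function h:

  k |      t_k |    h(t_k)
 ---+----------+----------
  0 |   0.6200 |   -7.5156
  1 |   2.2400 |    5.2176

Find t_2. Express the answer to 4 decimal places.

1.5762

t_2 = 2.2400 − 5.2176·(2.2400 − 0.6200) / (5.2176 − (-7.5156))
   = 2.2400 − (8.452512)/(12.733200) = 1.576183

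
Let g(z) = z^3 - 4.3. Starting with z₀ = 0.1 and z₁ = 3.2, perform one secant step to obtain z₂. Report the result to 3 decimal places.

0.507

g(0.1) = -4.29900, g(3.2) = 28.46800
z₂ = 3.20000 − 28.46800·(3.20000 − 0.10000) / (28.46800 − (-4.29900)) = 3.20000 − (88.25080)/(32.76700) = 0.50672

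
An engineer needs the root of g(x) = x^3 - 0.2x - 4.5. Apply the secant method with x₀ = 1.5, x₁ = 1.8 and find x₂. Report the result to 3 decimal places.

g(1.5) = -1.42500, g(1.8) = 0.97200
x₂ = 1.80000 − 0.97200·(1.80000 − 1.50000) / (0.97200 − (-1.42500)) = 1.80000 − (0.29160)/(2.39700) = 1.67835

1.678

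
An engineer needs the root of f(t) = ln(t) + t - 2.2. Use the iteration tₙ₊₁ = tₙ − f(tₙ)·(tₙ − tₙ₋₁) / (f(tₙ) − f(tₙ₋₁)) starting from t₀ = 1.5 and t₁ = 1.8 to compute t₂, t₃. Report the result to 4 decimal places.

1.6832, 1.6807

f(1.5) = -0.294535, f(1.8) = 0.187787
t₂ = 1.800000 − 0.187787·(1.800000 − 1.500000) / (0.187787 − (-0.294535)) = 1.800000 − (0.056336)/(0.482322) = 1.683198
f(1.683198) = 0.003894
t₃ = 1.683198 − 0.003894·(1.683198 − 1.800000) / (0.003894 − 0.187787) = 1.683198 − (-0.000455)/(-0.183893) = 1.680725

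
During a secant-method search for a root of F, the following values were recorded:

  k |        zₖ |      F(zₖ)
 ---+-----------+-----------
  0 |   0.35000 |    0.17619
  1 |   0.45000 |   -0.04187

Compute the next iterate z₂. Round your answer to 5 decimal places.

0.43080

z₂ = 0.45000 − (-0.04187)·(0.45000 − 0.35000) / (-0.04187 − 0.17619)
   = 0.45000 − (-0.0041870)/(-0.2180600) = 0.4307989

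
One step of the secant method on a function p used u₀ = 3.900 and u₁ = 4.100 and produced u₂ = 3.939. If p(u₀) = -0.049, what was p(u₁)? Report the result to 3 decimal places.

0.202

The secant line through (3.900, -0.049) and (4.100, p(u₁)) crosses zero at u₂ = 3.939.
So (3.900, -0.049), (4.100, p(u₁)), (3.939, 0) are collinear:
p(u₁) = -0.049 · (4.100 − 3.939) / (3.900 − 3.939) = -0.049 · (0.16100)/(-0.03900) = 0.20228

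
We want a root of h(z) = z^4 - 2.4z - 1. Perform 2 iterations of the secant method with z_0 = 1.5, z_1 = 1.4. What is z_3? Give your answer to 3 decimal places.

h(1.5) = 0.46250, h(1.4) = -0.51840
z_2 = 1.40000 − (-0.51840)·(1.40000 − 1.50000) / (-0.51840 − 0.46250) = 1.40000 − (0.05184)/(-0.98090) = 1.45285
h(1.45285) = -0.03148
z_3 = 1.45285 − (-0.03148)·(1.45285 − 1.40000) / (-0.03148 − (-0.51840)) = 1.45285 − (-0.00166)/(0.48692) = 1.45627

1.456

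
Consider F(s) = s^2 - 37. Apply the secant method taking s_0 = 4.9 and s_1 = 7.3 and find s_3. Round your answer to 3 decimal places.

6.072

F(4.9) = -12.99000, F(7.3) = 16.29000
s_2 = 7.30000 − 16.29000·(7.30000 − 4.90000) / (16.29000 − (-12.99000)) = 7.30000 − (39.09600)/(29.28000) = 5.96475
F(5.96475) = -1.42171
s_3 = 5.96475 − (-1.42171)·(5.96475 − 7.30000) / (-1.42171 − 16.29000) = 5.96475 − (1.89833)/(-17.71171) = 6.07193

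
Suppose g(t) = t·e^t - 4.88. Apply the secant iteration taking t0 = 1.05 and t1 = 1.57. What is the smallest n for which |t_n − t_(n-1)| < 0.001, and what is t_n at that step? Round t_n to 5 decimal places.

g(1.05) = -1.8794663, g(1.57) = 2.6664377
t2 = 1.5700000 − 2.6664377·(0.5200000)/(4.5459040) = 1.2649897;  |Δ| = 0.3050103
g(1.2649897) = -0.3980704
t3 = 1.2649897 − (-0.3980704)·(-0.3050103)/(-3.0645081) = 1.3046096;  |Δ| = 0.0396199
g(1.3046096) = -0.0708831
t4 = 1.3046096 − (-0.0708831)·(0.0396199)/(0.3271873) = 1.3131930;  |Δ| = 0.0085834
g(1.3131930) = 0.0024865
t5 = 1.3131930 − 0.0024865·(0.0085834)/(0.0733697) = 1.3129021;  |Δ| = 0.0002909
|t5 − t4| = 0.0002909 < 0.001

n = 5, t_n = 1.31290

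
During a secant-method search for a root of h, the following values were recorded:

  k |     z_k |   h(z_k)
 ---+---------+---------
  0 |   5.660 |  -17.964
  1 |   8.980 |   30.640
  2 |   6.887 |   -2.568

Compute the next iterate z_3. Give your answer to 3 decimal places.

7.049

z_3 = 6.887 − (-2.568)·(6.887 − 8.980) / (-2.568 − 30.640)
   = 6.887 − (5.37482)/(-33.20800) = 7.04885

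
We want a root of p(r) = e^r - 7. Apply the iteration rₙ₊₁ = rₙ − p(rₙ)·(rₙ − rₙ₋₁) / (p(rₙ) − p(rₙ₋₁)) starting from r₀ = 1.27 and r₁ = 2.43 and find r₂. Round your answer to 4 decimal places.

1.7816

p(1.27) = -3.439147, p(2.43) = 4.358882
r₂ = 2.430000 − 4.358882·(2.430000 − 1.270000) / (4.358882 − (-3.439147)) = 2.430000 − (5.056303)/(7.798030) = 1.781592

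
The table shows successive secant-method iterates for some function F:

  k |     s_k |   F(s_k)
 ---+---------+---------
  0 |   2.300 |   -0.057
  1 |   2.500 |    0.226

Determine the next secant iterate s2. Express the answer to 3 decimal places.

2.340

s2 = 2.500 − 0.226·(2.500 − 2.300) / (0.226 − (-0.057))
   = 2.500 − (0.04520)/(0.28300) = 2.34028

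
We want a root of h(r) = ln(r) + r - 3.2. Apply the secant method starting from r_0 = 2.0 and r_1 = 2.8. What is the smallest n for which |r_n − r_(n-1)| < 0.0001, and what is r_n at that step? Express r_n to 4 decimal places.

n = 5, r_n = 2.3469

h(2.0) = -0.506853, h(2.8) = 0.629619
r_2 = 2.800000 − 0.629619·(0.800000)/(1.136472) = 2.356790;  |Δ| = 0.443210
h(2.356790) = 0.014091
r_3 = 2.356790 − 0.014091·(-0.443210)/(-0.615528) = 2.346644;  |Δ| = 0.010146
h(2.346644) = -0.000370
r_4 = 2.346644 − (-0.000370)·(-0.010146)/(-0.014461) = 2.346903;  |Δ| = 0.000259
h(2.346903) = 0.000000
r_5 = 2.346903 − 0.000000·(0.000259)/(0.000370) = 2.346903;  |Δ| = 0.000000
|r_5 − r_4| = 0.000000 < 0.0001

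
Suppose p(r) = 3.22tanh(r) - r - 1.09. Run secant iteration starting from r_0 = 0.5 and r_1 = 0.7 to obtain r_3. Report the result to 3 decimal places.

p(0.5) = -0.10198, p(0.7) = 0.15606
r_2 = 0.70000 − 0.15606·(0.70000 − 0.50000) / (0.15606 − (-0.10198)) = 0.70000 − (0.03121)/(0.25805) = 0.57904
p(0.57904) = 0.01170
r_3 = 0.57904 − 0.01170·(0.57904 − 0.70000) / (0.01170 − 0.15606) = 0.57904 − (-0.00141)/(-0.14437) = 0.56924

0.569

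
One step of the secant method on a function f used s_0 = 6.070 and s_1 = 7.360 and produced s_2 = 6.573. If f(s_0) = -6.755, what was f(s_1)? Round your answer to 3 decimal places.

10.569

The secant line through (6.070, -6.755) and (7.360, f(s_1)) crosses zero at s_2 = 6.573.
So (6.070, -6.755), (7.360, f(s_1)), (6.573, 0) are collinear:
f(s_1) = -6.755 · (7.360 − 6.573) / (6.070 − 6.573) = -6.755 · (0.78700)/(-0.50300) = 10.56896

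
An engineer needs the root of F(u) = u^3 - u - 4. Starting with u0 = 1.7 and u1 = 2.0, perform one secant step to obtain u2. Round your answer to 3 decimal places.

F(1.7) = -0.78700, F(2.0) = 2.00000
u2 = 2.00000 − 2.00000·(2.00000 − 1.70000) / (2.00000 − (-0.78700)) = 2.00000 − (0.60000)/(2.78700) = 1.78471

1.785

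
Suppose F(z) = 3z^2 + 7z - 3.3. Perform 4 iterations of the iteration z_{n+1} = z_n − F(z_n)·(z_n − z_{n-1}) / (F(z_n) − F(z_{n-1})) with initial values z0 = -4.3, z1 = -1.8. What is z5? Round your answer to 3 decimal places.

-2.734

F(-4.3) = 22.07000, F(-1.8) = -6.18000
z2 = -1.80000 − (-6.18000)·(-1.80000 − (-4.30000)) / (-6.18000 − 22.07000) = -1.80000 − (-15.45000)/(-28.25000) = -2.34690
F(-2.34690) = -3.20446
z3 = -2.34690 − (-3.20446)·(-2.34690 − (-1.80000)) / (-3.20446 − (-6.18000)) = -2.34690 − (1.75253)/(2.97554) = -2.93588
F(-2.93588) = 2.00703
z4 = -2.93588 − 2.00703·(-2.93588 − (-2.34690)) / (2.00703 − (-3.20446)) = -2.93588 − (-1.18210)/(5.21149) = -2.70906
F(-2.70906) = -0.24644
z5 = -2.70906 − (-0.24644)·(-2.70906 − (-2.93588)) / (-0.24644 − 2.00703) = -2.70906 − (-0.05590)/(-2.25347) = -2.73386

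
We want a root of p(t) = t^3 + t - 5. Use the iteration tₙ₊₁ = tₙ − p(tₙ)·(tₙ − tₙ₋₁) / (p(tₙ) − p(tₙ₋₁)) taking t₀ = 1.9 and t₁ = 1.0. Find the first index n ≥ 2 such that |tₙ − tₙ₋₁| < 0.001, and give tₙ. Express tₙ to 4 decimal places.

n = 6, tₙ = 1.5160

p(1.9) = 3.759000, p(1.0) = -3.000000
t₂ = 1.000000 − (-3.000000)·(-0.900000)/(-6.759000) = 1.399467;  |Δ| = 0.399467
p(1.399467) = -0.859663
t₃ = 1.399467 − (-0.859663)·(0.399467)/(2.140337) = 1.559913;  |Δ| = 0.160446
p(1.559913) = 0.355693
t₄ = 1.559913 − 0.355693·(0.160446)/(1.215356) = 1.512956;  |Δ| = 0.046957
p(1.512956) = -0.023833
t₅ = 1.512956 − (-0.023833)·(-0.046957)/(-0.379526) = 1.515905;  |Δ| = 0.002949
p(1.515905) = -0.000595
t₆ = 1.515905 − (-0.000595)·(0.002949)/(0.023238) = 1.515980;  |Δ| = 0.000076
|t₆ − t₅| = 0.000076 < 0.001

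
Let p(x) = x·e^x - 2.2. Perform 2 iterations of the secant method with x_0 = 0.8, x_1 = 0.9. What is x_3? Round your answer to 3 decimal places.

0.897

p(0.8) = -0.41957, p(0.9) = 0.01364
x_2 = 0.90000 − 0.01364·(0.90000 − 0.80000) / (0.01364 − (-0.41957)) = 0.90000 − (0.00136)/(0.43321) = 0.89685
p(0.89685) = -0.00104
x_3 = 0.89685 − (-0.00104)·(0.89685 − 0.90000) / (-0.00104 − 0.01364) = 0.89685 − (0.00000)/(-0.01468) = 0.89707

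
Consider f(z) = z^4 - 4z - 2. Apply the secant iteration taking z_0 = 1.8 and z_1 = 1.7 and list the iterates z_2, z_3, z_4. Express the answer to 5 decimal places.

f(1.8) = 1.2976000, f(1.7) = -0.4479000
z_2 = 1.7000000 − (-0.4479000)·(1.7000000 − 1.8000000) / (-0.4479000 − 1.2976000) = 1.7000000 − (0.0447900)/(-1.7455000) = 1.7256603
f(1.7256603) = -0.0347326
z_3 = 1.7256603 − (-0.0347326)·(1.7256603 − 1.7000000) / (-0.0347326 − (-0.4479000)) = 1.7256603 − (-0.0008912)/(0.4131674) = 1.7278174
f(1.7278174) = 0.0010624
z_4 = 1.7278174 − 0.0010624·(1.7278174 − 1.7256603) / (0.0010624 − (-0.0347326)) = 1.7278174 − (0.0000023)/(0.0357951) = 1.7277534

1.72566, 1.72782, 1.72775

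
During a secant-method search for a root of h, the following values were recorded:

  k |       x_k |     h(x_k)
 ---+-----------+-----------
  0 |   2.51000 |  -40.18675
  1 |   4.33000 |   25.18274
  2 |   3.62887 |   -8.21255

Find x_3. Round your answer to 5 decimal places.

x_3 = 3.62887 − (-8.21255)·(3.62887 − 4.33000) / (-8.21255 − 25.18274)
   = 3.62887 − (5.7580652)/(-33.3952900) = 3.8012915

3.80129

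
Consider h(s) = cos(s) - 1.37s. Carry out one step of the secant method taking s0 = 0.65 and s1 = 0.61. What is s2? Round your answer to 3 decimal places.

h(0.65) = -0.09442, h(0.61) = -0.01605
s2 = 0.61000 − (-0.01605)·(0.61000 − 0.65000) / (-0.01605 − (-0.09442)) = 0.61000 − (0.00064)/(0.07836) = 0.60181

0.602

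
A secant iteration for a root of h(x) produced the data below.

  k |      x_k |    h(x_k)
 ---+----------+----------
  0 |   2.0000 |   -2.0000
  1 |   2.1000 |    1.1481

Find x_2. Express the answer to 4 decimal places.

x_2 = 2.1000 − 1.1481·(2.1000 − 2.0000) / (1.1481 − (-2.0000))
   = 2.1000 − (0.114810)/(3.148100) = 2.063530

2.0635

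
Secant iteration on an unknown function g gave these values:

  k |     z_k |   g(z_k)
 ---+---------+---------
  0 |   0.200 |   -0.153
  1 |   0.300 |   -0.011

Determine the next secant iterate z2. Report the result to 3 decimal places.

0.308

z2 = 0.300 − (-0.011)·(0.300 − 0.200) / (-0.011 − (-0.153))
   = 0.300 − (-0.00110)/(0.14200) = 0.30775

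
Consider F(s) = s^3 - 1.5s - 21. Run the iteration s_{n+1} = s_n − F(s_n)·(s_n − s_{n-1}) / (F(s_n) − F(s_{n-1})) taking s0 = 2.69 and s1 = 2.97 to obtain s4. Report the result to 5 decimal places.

F(2.69) = -5.5698910, F(2.97) = 0.7430730
s2 = 2.9700000 − 0.7430730·(2.9700000 − 2.6900000) / (0.7430730 − (-5.5698910)) = 2.9700000 − (0.2080604)/(6.3129640) = 2.9370424
F(2.9370424) = -0.0699966
s3 = 2.9370424 − (-0.0699966)·(2.9370424 − 2.9700000) / (-0.0699966 − 0.7430730) = 2.9370424 − (0.0023069)/(-0.8130696) = 2.9398797
F(2.9398797) = -0.0007561
s4 = 2.9398797 − (-0.0007561)·(2.9398797 − 2.9370424) / (-0.0007561 − (-0.0699966)) = 2.9398797 − (-0.0000021)/(0.0692405) = 2.9399106

2.93991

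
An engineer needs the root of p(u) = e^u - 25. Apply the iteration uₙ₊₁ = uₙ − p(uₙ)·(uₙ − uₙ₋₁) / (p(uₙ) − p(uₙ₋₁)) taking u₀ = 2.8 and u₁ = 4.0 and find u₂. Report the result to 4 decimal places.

3.0691

p(2.8) = -8.555353, p(4.0) = 29.598150
u₂ = 4.000000 − 29.598150·(4.000000 − 2.800000) / (29.598150 − (-8.555353)) = 4.000000 − (35.517780)/(38.153503) = 3.069082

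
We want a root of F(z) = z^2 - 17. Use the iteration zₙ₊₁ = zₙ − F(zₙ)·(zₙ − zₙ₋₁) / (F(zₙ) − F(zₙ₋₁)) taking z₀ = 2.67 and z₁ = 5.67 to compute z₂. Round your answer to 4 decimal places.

F(2.67) = -9.871100, F(5.67) = 15.148900
z₂ = 5.670000 − 15.148900·(5.670000 − 2.670000) / (15.148900 − (-9.871100)) = 5.670000 − (45.446700)/(25.020000) = 3.853585

3.8536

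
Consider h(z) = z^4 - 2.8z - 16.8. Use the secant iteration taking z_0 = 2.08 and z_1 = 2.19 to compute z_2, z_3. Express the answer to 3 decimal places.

h(2.08) = -3.90626, h(2.19) = 0.07058
z_2 = 2.19000 − 0.07058·(2.19000 − 2.08000) / (0.07058 − (-3.90626)) = 2.19000 − (0.00776)/(3.97684) = 2.18805
h(2.18805) = -0.00587
z_3 = 2.18805 − (-0.00587)·(2.18805 − 2.19000) / (-0.00587 − 0.07058) = 2.18805 − (0.00001)/(-0.07644) = 2.18820

2.188, 2.188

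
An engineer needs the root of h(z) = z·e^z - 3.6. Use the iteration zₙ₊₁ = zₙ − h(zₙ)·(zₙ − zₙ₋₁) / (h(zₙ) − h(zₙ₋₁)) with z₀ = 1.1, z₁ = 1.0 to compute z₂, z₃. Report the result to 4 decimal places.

1.1504, 1.1447

h(1.1) = -0.295417, h(1.0) = -0.881718
z₂ = 1.000000 − (-0.881718)·(1.000000 − 1.100000) / (-0.881718 − (-0.295417)) = 1.000000 − (0.088172)/(-0.586301) = 1.150387
h(1.150387) = 0.034548
z₃ = 1.150387 − 0.034548·(1.150387 − 1.000000) / (0.034548 − (-0.881718)) = 1.150387 − (0.005196)/(0.916266) = 1.144716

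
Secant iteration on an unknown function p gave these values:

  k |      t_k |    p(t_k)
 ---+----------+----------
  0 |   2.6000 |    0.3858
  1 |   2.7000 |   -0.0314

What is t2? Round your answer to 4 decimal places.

2.6925

t2 = 2.7000 − (-0.0314)·(2.7000 − 2.6000) / (-0.0314 − 0.3858)
   = 2.7000 − (-0.003140)/(-0.417200) = 2.692474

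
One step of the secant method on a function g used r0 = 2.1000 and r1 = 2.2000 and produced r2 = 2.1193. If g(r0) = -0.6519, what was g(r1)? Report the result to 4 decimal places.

The secant line through (2.1000, -0.6519) and (2.2000, g(r1)) crosses zero at r2 = 2.1193.
So (2.1000, -0.6519), (2.2000, g(r1)), (2.1193, 0) are collinear:
g(r1) = -0.6519 · (2.2000 − 2.1193) / (2.1000 − 2.1193) = -0.6519 · (0.080700)/(-0.019300) = 2.725820

2.7258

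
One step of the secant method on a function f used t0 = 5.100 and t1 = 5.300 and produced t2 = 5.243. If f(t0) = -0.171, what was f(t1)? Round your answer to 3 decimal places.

0.068

The secant line through (5.100, -0.171) and (5.300, f(t1)) crosses zero at t2 = 5.243.
So (5.100, -0.171), (5.300, f(t1)), (5.243, 0) are collinear:
f(t1) = -0.171 · (5.300 − 5.243) / (5.100 − 5.243) = -0.171 · (0.05700)/(-0.14300) = 0.06816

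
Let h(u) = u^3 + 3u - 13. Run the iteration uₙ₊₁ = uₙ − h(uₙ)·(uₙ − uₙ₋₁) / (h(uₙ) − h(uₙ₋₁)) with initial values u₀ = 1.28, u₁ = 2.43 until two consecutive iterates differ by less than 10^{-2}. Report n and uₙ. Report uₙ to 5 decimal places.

h(1.28) = -7.0628480, h(2.43) = 8.6389070
u₂ = 2.4300000 − 8.6389070·(1.1500000)/(15.7017550) = 1.7972845;  |Δ| = 0.6327155
h(1.7972845) = -1.8025008
u₃ = 1.7972845 − (-1.8025008)·(-0.6327155)/(-10.4414078) = 1.9065102;  |Δ| = 0.1092257
h(1.9065102) = -0.3507214
u₄ = 1.9065102 − (-0.3507214)·(0.1092257)/(1.4517794) = 1.9328970;  |Δ| = 0.0263868
h(1.9328970) = 0.0201702
u₅ = 1.9328970 − 0.0201702·(0.0263868)/(0.3708916) = 1.9314620;  |Δ| = 0.0014350
|u₅ − u₄| = 0.0014350 < 10^{-2}

n = 5, uₙ = 1.93146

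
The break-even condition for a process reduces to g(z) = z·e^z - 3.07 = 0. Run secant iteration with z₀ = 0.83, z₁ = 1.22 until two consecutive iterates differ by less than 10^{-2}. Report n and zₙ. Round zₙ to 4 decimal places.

n = 4, zₙ = 1.0618

g(0.83) = -1.166545, g(1.22) = 1.062369
z₂ = 1.220000 − 1.062369·(0.390000)/(2.228914) = 1.034114;  |Δ| = 0.185886
g(1.034114) = -0.161437
z₃ = 1.034114 − (-0.161437)·(-0.185886)/(-1.223806) = 1.058635;  |Δ| = 0.024521
g(1.058635) = -0.018555
z₄ = 1.058635 − (-0.018555)·(0.024521)/(0.142882) = 1.061819;  |Δ| = 0.003184
|z₄ − z₃| = 0.003184 < 10^{-2}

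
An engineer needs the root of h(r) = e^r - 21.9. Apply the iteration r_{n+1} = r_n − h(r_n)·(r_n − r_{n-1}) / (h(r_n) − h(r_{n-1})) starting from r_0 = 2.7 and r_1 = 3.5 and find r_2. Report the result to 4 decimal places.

3.0080

h(2.7) = -7.020268, h(3.5) = 11.215452
r_2 = 3.500000 − 11.215452·(3.500000 − 2.700000) / (11.215452 − (-7.020268)) = 3.500000 − (8.972362)/(18.235720) = 3.007979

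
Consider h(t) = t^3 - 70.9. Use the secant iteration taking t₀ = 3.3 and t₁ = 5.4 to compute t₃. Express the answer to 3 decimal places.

4.078

h(3.3) = -34.96300, h(5.4) = 86.56400
t₂ = 5.40000 − 86.56400·(5.40000 − 3.30000) / (86.56400 − (-34.96300)) = 5.40000 − (181.78440)/(121.52700) = 3.90416
h(3.90416) = -11.39077
t₃ = 3.90416 − (-11.39077)·(3.90416 − 5.40000) / (-11.39077 − 86.56400) = 3.90416 − (17.03872)/(-97.95477) = 4.07811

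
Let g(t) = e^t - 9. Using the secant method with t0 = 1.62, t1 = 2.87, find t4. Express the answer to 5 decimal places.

g(1.62) = -3.9469097, g(2.87) = 8.6370182
t2 = 2.8700000 − 8.6370182·(2.8700000 − 1.6200000) / (8.6370182 − (-3.9469097)) = 2.8700000 − (10.7962727)/(12.5839279) = 2.0120586
g(2.0120586) = -1.5213029
t3 = 2.0120586 − (-1.5213029)·(2.0120586 − 2.8700000) / (-1.5213029 − 8.6370182) = 2.0120586 − (1.3051887)/(-10.1583211) = 2.1405433
g(2.1405433) = -0.4959435
t4 = 2.1405433 − (-0.4959435)·(2.1405433 − 2.0120586) / (-0.4959435 − (-1.5213029)) = 2.1405433 − (-0.0637211)/(1.0253594) = 2.2026885

2.20269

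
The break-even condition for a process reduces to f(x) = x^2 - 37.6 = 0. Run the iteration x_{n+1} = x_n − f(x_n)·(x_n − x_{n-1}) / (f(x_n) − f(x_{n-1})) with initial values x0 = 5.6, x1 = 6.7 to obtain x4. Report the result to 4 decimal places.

f(5.6) = -6.240000, f(6.7) = 7.290000
x2 = 6.700000 − 7.290000·(6.700000 − 5.600000) / (7.290000 − (-6.240000)) = 6.700000 − (8.019000)/(13.530000) = 6.107317
f(6.107317) = -0.300678
x3 = 6.107317 − (-0.300678)·(6.107317 − 6.700000) / (-0.300678 − 7.290000) = 6.107317 − (0.178207)/(-7.590678) = 6.130794
f(6.130794) = -0.013363
x4 = 6.130794 − (-0.013363)·(6.130794 − 6.107317) / (-0.013363 − (-0.300678)) = 6.130794 − (-0.000314)/(0.287315) = 6.131886

6.1319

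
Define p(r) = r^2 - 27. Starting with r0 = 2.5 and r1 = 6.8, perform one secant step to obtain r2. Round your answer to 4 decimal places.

p(2.5) = -20.750000, p(6.8) = 19.240000
r2 = 6.800000 − 19.240000·(6.800000 − 2.500000) / (19.240000 − (-20.750000)) = 6.800000 − (82.732000)/(39.990000) = 4.731183

4.7312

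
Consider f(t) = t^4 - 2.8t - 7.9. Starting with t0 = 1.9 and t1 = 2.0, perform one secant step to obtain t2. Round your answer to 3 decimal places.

1.907

f(1.9) = -0.18790, f(2.0) = 2.50000
t2 = 2.00000 − 2.50000·(2.00000 − 1.90000) / (2.50000 − (-0.18790)) = 2.00000 − (0.25000)/(2.68790) = 1.90699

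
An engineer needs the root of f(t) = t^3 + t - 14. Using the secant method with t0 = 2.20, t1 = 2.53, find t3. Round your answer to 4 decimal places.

2.2713

f(2.20) = -1.152000, f(2.53) = 4.724277
t2 = 2.530000 − 4.724277·(2.530000 − 2.200000) / (4.724277 − (-1.152000)) = 2.530000 − (1.559011)/(5.876277) = 2.264694
f(2.264694) = -0.120055
t3 = 2.264694 − (-0.120055)·(2.264694 − 2.530000) / (-0.120055 − 4.724277) = 2.264694 − (0.031851)/(-4.844332) = 2.271269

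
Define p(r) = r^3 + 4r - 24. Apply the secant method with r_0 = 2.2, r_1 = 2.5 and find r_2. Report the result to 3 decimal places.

p(2.2) = -4.55200, p(2.5) = 1.62500
r_2 = 2.50000 − 1.62500·(2.50000 − 2.20000) / (1.62500 − (-4.55200)) = 2.50000 − (0.48750)/(6.17700) = 2.42108

2.421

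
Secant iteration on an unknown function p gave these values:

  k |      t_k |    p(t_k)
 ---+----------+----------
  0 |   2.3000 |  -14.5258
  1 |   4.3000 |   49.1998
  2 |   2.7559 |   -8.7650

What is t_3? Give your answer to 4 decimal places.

2.9894

t_3 = 2.7559 − (-8.7650)·(2.7559 − 4.3000) / (-8.7650 − 49.1998)
   = 2.7559 − (13.534036)/(-57.964800) = 2.989387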